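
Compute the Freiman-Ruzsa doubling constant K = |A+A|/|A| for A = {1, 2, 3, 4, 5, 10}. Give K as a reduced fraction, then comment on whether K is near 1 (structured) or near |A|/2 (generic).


|A| = 6.
Compute A + A by enumerating all 36 pairs.
A + A = {2, 3, 4, 5, 6, 7, 8, 9, 10, 11, 12, 13, 14, 15, 20}, so |A + A| = 15.
K = |A + A| / |A| = 15/6 = 5/2 ≈ 2.5000.
Reference: AP of size 6 gives K = 11/6 ≈ 1.8333; a fully generic set of size 6 gives K ≈ 3.5000.

|A| = 6, |A + A| = 15, K = 15/6 = 5/2.


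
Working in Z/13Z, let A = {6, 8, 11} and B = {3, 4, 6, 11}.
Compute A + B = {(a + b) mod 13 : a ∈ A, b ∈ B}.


Work in Z/13Z: reduce every sum a + b modulo 13.
Enumerate all 12 pairs:
a = 6: 6+3=9, 6+4=10, 6+6=12, 6+11=4
a = 8: 8+3=11, 8+4=12, 8+6=1, 8+11=6
a = 11: 11+3=1, 11+4=2, 11+6=4, 11+11=9
Distinct residues collected: {1, 2, 4, 6, 9, 10, 11, 12}
|A + B| = 8 (out of 13 total residues).

A + B = {1, 2, 4, 6, 9, 10, 11, 12}


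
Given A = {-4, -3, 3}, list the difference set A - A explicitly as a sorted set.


A - A = {a - a' : a, a' ∈ A}.
Compute a - a' for each ordered pair (a, a'):
a = -4: -4--4=0, -4--3=-1, -4-3=-7
a = -3: -3--4=1, -3--3=0, -3-3=-6
a = 3: 3--4=7, 3--3=6, 3-3=0
Collecting distinct values (and noting 0 appears from a-a):
A - A = {-7, -6, -1, 0, 1, 6, 7}
|A - A| = 7

A - A = {-7, -6, -1, 0, 1, 6, 7}


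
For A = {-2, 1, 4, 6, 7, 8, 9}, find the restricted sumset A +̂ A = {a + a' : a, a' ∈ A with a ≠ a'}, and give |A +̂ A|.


Restricted sumset: A +̂ A = {a + a' : a ∈ A, a' ∈ A, a ≠ a'}.
Equivalently, take A + A and drop any sum 2a that is achievable ONLY as a + a for a ∈ A (i.e. sums representable only with equal summands).
Enumerate pairs (a, a') with a < a' (symmetric, so each unordered pair gives one sum; this covers all a ≠ a'):
  -2 + 1 = -1
  -2 + 4 = 2
  -2 + 6 = 4
  -2 + 7 = 5
  -2 + 8 = 6
  -2 + 9 = 7
  1 + 4 = 5
  1 + 6 = 7
  1 + 7 = 8
  1 + 8 = 9
  1 + 9 = 10
  4 + 6 = 10
  4 + 7 = 11
  4 + 8 = 12
  4 + 9 = 13
  6 + 7 = 13
  6 + 8 = 14
  6 + 9 = 15
  7 + 8 = 15
  7 + 9 = 16
  8 + 9 = 17
Collected distinct sums: {-1, 2, 4, 5, 6, 7, 8, 9, 10, 11, 12, 13, 14, 15, 16, 17}
|A +̂ A| = 16
(Reference bound: |A +̂ A| ≥ 2|A| - 3 for |A| ≥ 2, with |A| = 7 giving ≥ 11.)

|A +̂ A| = 16


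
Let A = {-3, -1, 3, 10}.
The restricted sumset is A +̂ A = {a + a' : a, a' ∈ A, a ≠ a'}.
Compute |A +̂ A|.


Restricted sumset: A +̂ A = {a + a' : a ∈ A, a' ∈ A, a ≠ a'}.
Equivalently, take A + A and drop any sum 2a that is achievable ONLY as a + a for a ∈ A (i.e. sums representable only with equal summands).
Enumerate pairs (a, a') with a < a' (symmetric, so each unordered pair gives one sum; this covers all a ≠ a'):
  -3 + -1 = -4
  -3 + 3 = 0
  -3 + 10 = 7
  -1 + 3 = 2
  -1 + 10 = 9
  3 + 10 = 13
Collected distinct sums: {-4, 0, 2, 7, 9, 13}
|A +̂ A| = 6
(Reference bound: |A +̂ A| ≥ 2|A| - 3 for |A| ≥ 2, with |A| = 4 giving ≥ 5.)

|A +̂ A| = 6


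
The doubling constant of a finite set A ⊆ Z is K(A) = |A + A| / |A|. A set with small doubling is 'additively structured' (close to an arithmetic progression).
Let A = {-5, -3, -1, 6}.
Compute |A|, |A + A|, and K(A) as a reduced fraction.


|A| = 4.
Compute A + A by enumerating all 16 pairs.
A + A = {-10, -8, -6, -4, -2, 1, 3, 5, 12}, so |A + A| = 9.
K = |A + A| / |A| = 9/4 (already in lowest terms) ≈ 2.2500.
Reference: AP of size 4 gives K = 7/4 ≈ 1.7500; a fully generic set of size 4 gives K ≈ 2.5000.

|A| = 4, |A + A| = 9, K = 9/4.


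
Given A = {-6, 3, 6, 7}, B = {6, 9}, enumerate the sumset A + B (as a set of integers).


A + B = {a + b : a ∈ A, b ∈ B}.
Enumerate all |A|·|B| = 4·2 = 8 pairs (a, b) and collect distinct sums.
a = -6: -6+6=0, -6+9=3
a = 3: 3+6=9, 3+9=12
a = 6: 6+6=12, 6+9=15
a = 7: 7+6=13, 7+9=16
Collecting distinct sums: A + B = {0, 3, 9, 12, 13, 15, 16}
|A + B| = 7

A + B = {0, 3, 9, 12, 13, 15, 16}


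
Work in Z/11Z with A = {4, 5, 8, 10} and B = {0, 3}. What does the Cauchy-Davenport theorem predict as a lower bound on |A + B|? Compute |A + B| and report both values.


Cauchy-Davenport: |A + B| ≥ min(p, |A| + |B| - 1) for A, B nonempty in Z/pZ.
|A| = 4, |B| = 2, p = 11.
CD lower bound = min(11, 4 + 2 - 1) = min(11, 5) = 5.
Compute A + B mod 11 directly:
a = 4: 4+0=4, 4+3=7
a = 5: 5+0=5, 5+3=8
a = 8: 8+0=8, 8+3=0
a = 10: 10+0=10, 10+3=2
A + B = {0, 2, 4, 5, 7, 8, 10}, so |A + B| = 7.
Verify: 7 ≥ 5? Yes ✓.

CD lower bound = 5, actual |A + B| = 7.


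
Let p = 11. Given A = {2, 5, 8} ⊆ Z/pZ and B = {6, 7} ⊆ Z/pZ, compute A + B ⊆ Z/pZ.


Work in Z/11Z: reduce every sum a + b modulo 11.
Enumerate all 6 pairs:
a = 2: 2+6=8, 2+7=9
a = 5: 5+6=0, 5+7=1
a = 8: 8+6=3, 8+7=4
Distinct residues collected: {0, 1, 3, 4, 8, 9}
|A + B| = 6 (out of 11 total residues).

A + B = {0, 1, 3, 4, 8, 9}


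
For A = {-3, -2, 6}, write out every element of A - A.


A - A = {a - a' : a, a' ∈ A}.
Compute a - a' for each ordered pair (a, a'):
a = -3: -3--3=0, -3--2=-1, -3-6=-9
a = -2: -2--3=1, -2--2=0, -2-6=-8
a = 6: 6--3=9, 6--2=8, 6-6=0
Collecting distinct values (and noting 0 appears from a-a):
A - A = {-9, -8, -1, 0, 1, 8, 9}
|A - A| = 7

A - A = {-9, -8, -1, 0, 1, 8, 9}


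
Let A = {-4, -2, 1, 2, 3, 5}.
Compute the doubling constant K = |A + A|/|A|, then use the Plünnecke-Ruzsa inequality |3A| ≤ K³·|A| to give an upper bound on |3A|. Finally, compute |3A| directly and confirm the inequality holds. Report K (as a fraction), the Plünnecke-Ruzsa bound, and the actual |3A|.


|A| = 6.
Step 1: Compute A + A by enumerating all 36 pairs.
A + A = {-8, -6, -4, -3, -2, -1, 0, 1, 2, 3, 4, 5, 6, 7, 8, 10}, so |A + A| = 16.
Step 2: Doubling constant K = |A + A|/|A| = 16/6 = 16/6 ≈ 2.6667.
Step 3: Plünnecke-Ruzsa gives |3A| ≤ K³·|A| = (2.6667)³ · 6 ≈ 113.7778.
Step 4: Compute 3A = A + A + A directly by enumerating all triples (a,b,c) ∈ A³; |3A| = 25.
Step 5: Check 25 ≤ 113.7778? Yes ✓.

K = 16/6, Plünnecke-Ruzsa bound K³|A| ≈ 113.7778, |3A| = 25, inequality holds.


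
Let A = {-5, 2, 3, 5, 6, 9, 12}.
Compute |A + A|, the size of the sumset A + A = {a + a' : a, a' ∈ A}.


A + A = {a + a' : a, a' ∈ A}; |A| = 7.
General bounds: 2|A| - 1 ≤ |A + A| ≤ |A|(|A|+1)/2, i.e. 13 ≤ |A + A| ≤ 28.
Lower bound 2|A|-1 is attained iff A is an arithmetic progression.
Enumerate sums a + a' for a ≤ a' (symmetric, so this suffices):
a = -5: -5+-5=-10, -5+2=-3, -5+3=-2, -5+5=0, -5+6=1, -5+9=4, -5+12=7
a = 2: 2+2=4, 2+3=5, 2+5=7, 2+6=8, 2+9=11, 2+12=14
a = 3: 3+3=6, 3+5=8, 3+6=9, 3+9=12, 3+12=15
a = 5: 5+5=10, 5+6=11, 5+9=14, 5+12=17
a = 6: 6+6=12, 6+9=15, 6+12=18
a = 9: 9+9=18, 9+12=21
a = 12: 12+12=24
Distinct sums: {-10, -3, -2, 0, 1, 4, 5, 6, 7, 8, 9, 10, 11, 12, 14, 15, 17, 18, 21, 24}
|A + A| = 20

|A + A| = 20


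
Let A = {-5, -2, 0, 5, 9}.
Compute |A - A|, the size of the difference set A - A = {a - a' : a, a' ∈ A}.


A - A = {a - a' : a, a' ∈ A}; |A| = 5.
Bounds: 2|A|-1 ≤ |A - A| ≤ |A|² - |A| + 1, i.e. 9 ≤ |A - A| ≤ 21.
Note: 0 ∈ A - A always (from a - a). The set is symmetric: if d ∈ A - A then -d ∈ A - A.
Enumerate nonzero differences d = a - a' with a > a' (then include -d):
Positive differences: {2, 3, 4, 5, 7, 9, 10, 11, 14}
Full difference set: {0} ∪ (positive diffs) ∪ (negative diffs).
|A - A| = 1 + 2·9 = 19 (matches direct enumeration: 19).

|A - A| = 19


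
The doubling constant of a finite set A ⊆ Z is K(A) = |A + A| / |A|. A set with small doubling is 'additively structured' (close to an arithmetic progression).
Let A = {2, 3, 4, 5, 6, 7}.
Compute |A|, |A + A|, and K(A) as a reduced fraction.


|A| = 6.
Compute A + A by enumerating all 36 pairs.
A + A = {4, 5, 6, 7, 8, 9, 10, 11, 12, 13, 14}, so |A + A| = 11.
K = |A + A| / |A| = 11/6 (already in lowest terms) ≈ 1.8333.
Reference: AP of size 6 gives K = 11/6 ≈ 1.8333; a fully generic set of size 6 gives K ≈ 3.5000.

|A| = 6, |A + A| = 11, K = 11/6.


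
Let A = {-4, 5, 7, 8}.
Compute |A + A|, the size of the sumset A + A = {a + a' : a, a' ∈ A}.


A + A = {a + a' : a, a' ∈ A}; |A| = 4.
General bounds: 2|A| - 1 ≤ |A + A| ≤ |A|(|A|+1)/2, i.e. 7 ≤ |A + A| ≤ 10.
Lower bound 2|A|-1 is attained iff A is an arithmetic progression.
Enumerate sums a + a' for a ≤ a' (symmetric, so this suffices):
a = -4: -4+-4=-8, -4+5=1, -4+7=3, -4+8=4
a = 5: 5+5=10, 5+7=12, 5+8=13
a = 7: 7+7=14, 7+8=15
a = 8: 8+8=16
Distinct sums: {-8, 1, 3, 4, 10, 12, 13, 14, 15, 16}
|A + A| = 10

|A + A| = 10


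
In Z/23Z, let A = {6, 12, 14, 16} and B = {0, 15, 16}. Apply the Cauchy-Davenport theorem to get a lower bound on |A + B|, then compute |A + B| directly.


Cauchy-Davenport: |A + B| ≥ min(p, |A| + |B| - 1) for A, B nonempty in Z/pZ.
|A| = 4, |B| = 3, p = 23.
CD lower bound = min(23, 4 + 3 - 1) = min(23, 6) = 6.
Compute A + B mod 23 directly:
a = 6: 6+0=6, 6+15=21, 6+16=22
a = 12: 12+0=12, 12+15=4, 12+16=5
a = 14: 14+0=14, 14+15=6, 14+16=7
a = 16: 16+0=16, 16+15=8, 16+16=9
A + B = {4, 5, 6, 7, 8, 9, 12, 14, 16, 21, 22}, so |A + B| = 11.
Verify: 11 ≥ 6? Yes ✓.

CD lower bound = 6, actual |A + B| = 11.


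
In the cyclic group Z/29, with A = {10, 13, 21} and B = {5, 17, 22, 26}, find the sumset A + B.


Work in Z/29Z: reduce every sum a + b modulo 29.
Enumerate all 12 pairs:
a = 10: 10+5=15, 10+17=27, 10+22=3, 10+26=7
a = 13: 13+5=18, 13+17=1, 13+22=6, 13+26=10
a = 21: 21+5=26, 21+17=9, 21+22=14, 21+26=18
Distinct residues collected: {1, 3, 6, 7, 9, 10, 14, 15, 18, 26, 27}
|A + B| = 11 (out of 29 total residues).

A + B = {1, 3, 6, 7, 9, 10, 14, 15, 18, 26, 27}


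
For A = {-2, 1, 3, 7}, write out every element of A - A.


A - A = {a - a' : a, a' ∈ A}.
Compute a - a' for each ordered pair (a, a'):
a = -2: -2--2=0, -2-1=-3, -2-3=-5, -2-7=-9
a = 1: 1--2=3, 1-1=0, 1-3=-2, 1-7=-6
a = 3: 3--2=5, 3-1=2, 3-3=0, 3-7=-4
a = 7: 7--2=9, 7-1=6, 7-3=4, 7-7=0
Collecting distinct values (and noting 0 appears from a-a):
A - A = {-9, -6, -5, -4, -3, -2, 0, 2, 3, 4, 5, 6, 9}
|A - A| = 13

A - A = {-9, -6, -5, -4, -3, -2, 0, 2, 3, 4, 5, 6, 9}


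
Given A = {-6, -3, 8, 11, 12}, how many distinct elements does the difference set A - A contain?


A - A = {a - a' : a, a' ∈ A}; |A| = 5.
Bounds: 2|A|-1 ≤ |A - A| ≤ |A|² - |A| + 1, i.e. 9 ≤ |A - A| ≤ 21.
Note: 0 ∈ A - A always (from a - a). The set is symmetric: if d ∈ A - A then -d ∈ A - A.
Enumerate nonzero differences d = a - a' with a > a' (then include -d):
Positive differences: {1, 3, 4, 11, 14, 15, 17, 18}
Full difference set: {0} ∪ (positive diffs) ∪ (negative diffs).
|A - A| = 1 + 2·8 = 17 (matches direct enumeration: 17).

|A - A| = 17


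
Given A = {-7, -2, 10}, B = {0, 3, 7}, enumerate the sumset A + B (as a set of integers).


A + B = {a + b : a ∈ A, b ∈ B}.
Enumerate all |A|·|B| = 3·3 = 9 pairs (a, b) and collect distinct sums.
a = -7: -7+0=-7, -7+3=-4, -7+7=0
a = -2: -2+0=-2, -2+3=1, -2+7=5
a = 10: 10+0=10, 10+3=13, 10+7=17
Collecting distinct sums: A + B = {-7, -4, -2, 0, 1, 5, 10, 13, 17}
|A + B| = 9

A + B = {-7, -4, -2, 0, 1, 5, 10, 13, 17}


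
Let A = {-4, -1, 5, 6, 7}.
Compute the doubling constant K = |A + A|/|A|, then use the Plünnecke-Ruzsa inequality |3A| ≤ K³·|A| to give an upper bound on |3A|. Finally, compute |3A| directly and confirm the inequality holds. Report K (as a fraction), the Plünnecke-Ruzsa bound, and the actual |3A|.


|A| = 5.
Step 1: Compute A + A by enumerating all 25 pairs.
A + A = {-8, -5, -2, 1, 2, 3, 4, 5, 6, 10, 11, 12, 13, 14}, so |A + A| = 14.
Step 2: Doubling constant K = |A + A|/|A| = 14/5 = 14/5 ≈ 2.8000.
Step 3: Plünnecke-Ruzsa gives |3A| ≤ K³·|A| = (2.8000)³ · 5 ≈ 109.7600.
Step 4: Compute 3A = A + A + A directly by enumerating all triples (a,b,c) ∈ A³; |3A| = 27.
Step 5: Check 27 ≤ 109.7600? Yes ✓.

K = 14/5, Plünnecke-Ruzsa bound K³|A| ≈ 109.7600, |3A| = 27, inequality holds.


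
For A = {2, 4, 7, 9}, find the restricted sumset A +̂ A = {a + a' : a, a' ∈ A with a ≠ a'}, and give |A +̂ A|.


Restricted sumset: A +̂ A = {a + a' : a ∈ A, a' ∈ A, a ≠ a'}.
Equivalently, take A + A and drop any sum 2a that is achievable ONLY as a + a for a ∈ A (i.e. sums representable only with equal summands).
Enumerate pairs (a, a') with a < a' (symmetric, so each unordered pair gives one sum; this covers all a ≠ a'):
  2 + 4 = 6
  2 + 7 = 9
  2 + 9 = 11
  4 + 7 = 11
  4 + 9 = 13
  7 + 9 = 16
Collected distinct sums: {6, 9, 11, 13, 16}
|A +̂ A| = 5
(Reference bound: |A +̂ A| ≥ 2|A| - 3 for |A| ≥ 2, with |A| = 4 giving ≥ 5.)

|A +̂ A| = 5


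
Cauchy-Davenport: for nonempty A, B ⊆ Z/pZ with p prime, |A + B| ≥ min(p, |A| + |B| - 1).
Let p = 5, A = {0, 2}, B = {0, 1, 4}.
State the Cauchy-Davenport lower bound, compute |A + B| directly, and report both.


Cauchy-Davenport: |A + B| ≥ min(p, |A| + |B| - 1) for A, B nonempty in Z/pZ.
|A| = 2, |B| = 3, p = 5.
CD lower bound = min(5, 2 + 3 - 1) = min(5, 4) = 4.
Compute A + B mod 5 directly:
a = 0: 0+0=0, 0+1=1, 0+4=4
a = 2: 2+0=2, 2+1=3, 2+4=1
A + B = {0, 1, 2, 3, 4}, so |A + B| = 5.
Verify: 5 ≥ 4? Yes ✓.

CD lower bound = 4, actual |A + B| = 5.


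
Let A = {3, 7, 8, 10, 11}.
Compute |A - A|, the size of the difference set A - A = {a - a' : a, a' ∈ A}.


A - A = {a - a' : a, a' ∈ A}; |A| = 5.
Bounds: 2|A|-1 ≤ |A - A| ≤ |A|² - |A| + 1, i.e. 9 ≤ |A - A| ≤ 21.
Note: 0 ∈ A - A always (from a - a). The set is symmetric: if d ∈ A - A then -d ∈ A - A.
Enumerate nonzero differences d = a - a' with a > a' (then include -d):
Positive differences: {1, 2, 3, 4, 5, 7, 8}
Full difference set: {0} ∪ (positive diffs) ∪ (negative diffs).
|A - A| = 1 + 2·7 = 15 (matches direct enumeration: 15).

|A - A| = 15


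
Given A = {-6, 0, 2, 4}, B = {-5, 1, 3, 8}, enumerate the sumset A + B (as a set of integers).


A + B = {a + b : a ∈ A, b ∈ B}.
Enumerate all |A|·|B| = 4·4 = 16 pairs (a, b) and collect distinct sums.
a = -6: -6+-5=-11, -6+1=-5, -6+3=-3, -6+8=2
a = 0: 0+-5=-5, 0+1=1, 0+3=3, 0+8=8
a = 2: 2+-5=-3, 2+1=3, 2+3=5, 2+8=10
a = 4: 4+-5=-1, 4+1=5, 4+3=7, 4+8=12
Collecting distinct sums: A + B = {-11, -5, -3, -1, 1, 2, 3, 5, 7, 8, 10, 12}
|A + B| = 12

A + B = {-11, -5, -3, -1, 1, 2, 3, 5, 7, 8, 10, 12}


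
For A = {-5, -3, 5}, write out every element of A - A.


A - A = {a - a' : a, a' ∈ A}.
Compute a - a' for each ordered pair (a, a'):
a = -5: -5--5=0, -5--3=-2, -5-5=-10
a = -3: -3--5=2, -3--3=0, -3-5=-8
a = 5: 5--5=10, 5--3=8, 5-5=0
Collecting distinct values (and noting 0 appears from a-a):
A - A = {-10, -8, -2, 0, 2, 8, 10}
|A - A| = 7

A - A = {-10, -8, -2, 0, 2, 8, 10}


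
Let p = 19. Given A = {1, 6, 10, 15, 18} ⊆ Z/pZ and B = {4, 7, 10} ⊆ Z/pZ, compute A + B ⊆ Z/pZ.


Work in Z/19Z: reduce every sum a + b modulo 19.
Enumerate all 15 pairs:
a = 1: 1+4=5, 1+7=8, 1+10=11
a = 6: 6+4=10, 6+7=13, 6+10=16
a = 10: 10+4=14, 10+7=17, 10+10=1
a = 15: 15+4=0, 15+7=3, 15+10=6
a = 18: 18+4=3, 18+7=6, 18+10=9
Distinct residues collected: {0, 1, 3, 5, 6, 8, 9, 10, 11, 13, 14, 16, 17}
|A + B| = 13 (out of 19 total residues).

A + B = {0, 1, 3, 5, 6, 8, 9, 10, 11, 13, 14, 16, 17}


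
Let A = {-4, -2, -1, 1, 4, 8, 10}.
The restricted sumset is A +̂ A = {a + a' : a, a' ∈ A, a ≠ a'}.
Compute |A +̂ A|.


Restricted sumset: A +̂ A = {a + a' : a ∈ A, a' ∈ A, a ≠ a'}.
Equivalently, take A + A and drop any sum 2a that is achievable ONLY as a + a for a ∈ A (i.e. sums representable only with equal summands).
Enumerate pairs (a, a') with a < a' (symmetric, so each unordered pair gives one sum; this covers all a ≠ a'):
  -4 + -2 = -6
  -4 + -1 = -5
  -4 + 1 = -3
  -4 + 4 = 0
  -4 + 8 = 4
  -4 + 10 = 6
  -2 + -1 = -3
  -2 + 1 = -1
  -2 + 4 = 2
  -2 + 8 = 6
  -2 + 10 = 8
  -1 + 1 = 0
  -1 + 4 = 3
  -1 + 8 = 7
  -1 + 10 = 9
  1 + 4 = 5
  1 + 8 = 9
  1 + 10 = 11
  4 + 8 = 12
  4 + 10 = 14
  8 + 10 = 18
Collected distinct sums: {-6, -5, -3, -1, 0, 2, 3, 4, 5, 6, 7, 8, 9, 11, 12, 14, 18}
|A +̂ A| = 17
(Reference bound: |A +̂ A| ≥ 2|A| - 3 for |A| ≥ 2, with |A| = 7 giving ≥ 11.)

|A +̂ A| = 17


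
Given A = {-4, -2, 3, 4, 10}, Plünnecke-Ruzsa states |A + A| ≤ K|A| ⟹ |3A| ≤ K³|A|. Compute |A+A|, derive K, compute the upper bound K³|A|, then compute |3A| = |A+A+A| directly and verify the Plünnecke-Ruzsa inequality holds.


|A| = 5.
Step 1: Compute A + A by enumerating all 25 pairs.
A + A = {-8, -6, -4, -1, 0, 1, 2, 6, 7, 8, 13, 14, 20}, so |A + A| = 13.
Step 2: Doubling constant K = |A + A|/|A| = 13/5 = 13/5 ≈ 2.6000.
Step 3: Plünnecke-Ruzsa gives |3A| ≤ K³·|A| = (2.6000)³ · 5 ≈ 87.8800.
Step 4: Compute 3A = A + A + A directly by enumerating all triples (a,b,c) ∈ A³; |3A| = 25.
Step 5: Check 25 ≤ 87.8800? Yes ✓.

K = 13/5, Plünnecke-Ruzsa bound K³|A| ≈ 87.8800, |3A| = 25, inequality holds.


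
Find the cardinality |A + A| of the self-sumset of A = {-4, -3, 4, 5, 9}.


A + A = {a + a' : a, a' ∈ A}; |A| = 5.
General bounds: 2|A| - 1 ≤ |A + A| ≤ |A|(|A|+1)/2, i.e. 9 ≤ |A + A| ≤ 15.
Lower bound 2|A|-1 is attained iff A is an arithmetic progression.
Enumerate sums a + a' for a ≤ a' (symmetric, so this suffices):
a = -4: -4+-4=-8, -4+-3=-7, -4+4=0, -4+5=1, -4+9=5
a = -3: -3+-3=-6, -3+4=1, -3+5=2, -3+9=6
a = 4: 4+4=8, 4+5=9, 4+9=13
a = 5: 5+5=10, 5+9=14
a = 9: 9+9=18
Distinct sums: {-8, -7, -6, 0, 1, 2, 5, 6, 8, 9, 10, 13, 14, 18}
|A + A| = 14

|A + A| = 14


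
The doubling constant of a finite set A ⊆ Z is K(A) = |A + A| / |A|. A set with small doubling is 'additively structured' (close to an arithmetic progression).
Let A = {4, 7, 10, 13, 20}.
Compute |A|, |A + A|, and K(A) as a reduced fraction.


|A| = 5.
Compute A + A by enumerating all 25 pairs.
A + A = {8, 11, 14, 17, 20, 23, 24, 26, 27, 30, 33, 40}, so |A + A| = 12.
K = |A + A| / |A| = 12/5 (already in lowest terms) ≈ 2.4000.
Reference: AP of size 5 gives K = 9/5 ≈ 1.8000; a fully generic set of size 5 gives K ≈ 3.0000.

|A| = 5, |A + A| = 12, K = 12/5.


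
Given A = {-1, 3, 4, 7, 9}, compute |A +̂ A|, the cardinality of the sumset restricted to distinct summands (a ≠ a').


Restricted sumset: A +̂ A = {a + a' : a ∈ A, a' ∈ A, a ≠ a'}.
Equivalently, take A + A and drop any sum 2a that is achievable ONLY as a + a for a ∈ A (i.e. sums representable only with equal summands).
Enumerate pairs (a, a') with a < a' (symmetric, so each unordered pair gives one sum; this covers all a ≠ a'):
  -1 + 3 = 2
  -1 + 4 = 3
  -1 + 7 = 6
  -1 + 9 = 8
  3 + 4 = 7
  3 + 7 = 10
  3 + 9 = 12
  4 + 7 = 11
  4 + 9 = 13
  7 + 9 = 16
Collected distinct sums: {2, 3, 6, 7, 8, 10, 11, 12, 13, 16}
|A +̂ A| = 10
(Reference bound: |A +̂ A| ≥ 2|A| - 3 for |A| ≥ 2, with |A| = 5 giving ≥ 7.)

|A +̂ A| = 10


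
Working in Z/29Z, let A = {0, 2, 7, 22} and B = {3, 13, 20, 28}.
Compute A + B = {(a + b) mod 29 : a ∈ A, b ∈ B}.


Work in Z/29Z: reduce every sum a + b modulo 29.
Enumerate all 16 pairs:
a = 0: 0+3=3, 0+13=13, 0+20=20, 0+28=28
a = 2: 2+3=5, 2+13=15, 2+20=22, 2+28=1
a = 7: 7+3=10, 7+13=20, 7+20=27, 7+28=6
a = 22: 22+3=25, 22+13=6, 22+20=13, 22+28=21
Distinct residues collected: {1, 3, 5, 6, 10, 13, 15, 20, 21, 22, 25, 27, 28}
|A + B| = 13 (out of 29 total residues).

A + B = {1, 3, 5, 6, 10, 13, 15, 20, 21, 22, 25, 27, 28}


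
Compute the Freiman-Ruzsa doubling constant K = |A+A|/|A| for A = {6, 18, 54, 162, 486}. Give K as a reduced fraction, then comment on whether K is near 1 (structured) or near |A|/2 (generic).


|A| = 5.
Compute A + A by enumerating all 25 pairs.
A + A = {12, 24, 36, 60, 72, 108, 168, 180, 216, 324, 492, 504, 540, 648, 972}, so |A + A| = 15.
K = |A + A| / |A| = 15/5 = 3/1 ≈ 3.0000.
Reference: AP of size 5 gives K = 9/5 ≈ 1.8000; a fully generic set of size 5 gives K ≈ 3.0000.

|A| = 5, |A + A| = 15, K = 15/5 = 3/1.


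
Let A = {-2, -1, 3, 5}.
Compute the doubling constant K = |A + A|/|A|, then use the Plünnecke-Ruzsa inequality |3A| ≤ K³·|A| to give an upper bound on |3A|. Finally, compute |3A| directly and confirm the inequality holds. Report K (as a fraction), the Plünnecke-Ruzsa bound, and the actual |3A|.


|A| = 4.
Step 1: Compute A + A by enumerating all 16 pairs.
A + A = {-4, -3, -2, 1, 2, 3, 4, 6, 8, 10}, so |A + A| = 10.
Step 2: Doubling constant K = |A + A|/|A| = 10/4 = 10/4 ≈ 2.5000.
Step 3: Plünnecke-Ruzsa gives |3A| ≤ K³·|A| = (2.5000)³ · 4 ≈ 62.5000.
Step 4: Compute 3A = A + A + A directly by enumerating all triples (a,b,c) ∈ A³; |3A| = 18.
Step 5: Check 18 ≤ 62.5000? Yes ✓.

K = 10/4, Plünnecke-Ruzsa bound K³|A| ≈ 62.5000, |3A| = 18, inequality holds.


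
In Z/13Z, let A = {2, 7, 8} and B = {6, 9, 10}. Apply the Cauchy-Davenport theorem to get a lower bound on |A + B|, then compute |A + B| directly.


Cauchy-Davenport: |A + B| ≥ min(p, |A| + |B| - 1) for A, B nonempty in Z/pZ.
|A| = 3, |B| = 3, p = 13.
CD lower bound = min(13, 3 + 3 - 1) = min(13, 5) = 5.
Compute A + B mod 13 directly:
a = 2: 2+6=8, 2+9=11, 2+10=12
a = 7: 7+6=0, 7+9=3, 7+10=4
a = 8: 8+6=1, 8+9=4, 8+10=5
A + B = {0, 1, 3, 4, 5, 8, 11, 12}, so |A + B| = 8.
Verify: 8 ≥ 5? Yes ✓.

CD lower bound = 5, actual |A + B| = 8.


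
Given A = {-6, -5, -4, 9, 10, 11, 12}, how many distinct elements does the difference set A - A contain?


A - A = {a - a' : a, a' ∈ A}; |A| = 7.
Bounds: 2|A|-1 ≤ |A - A| ≤ |A|² - |A| + 1, i.e. 13 ≤ |A - A| ≤ 43.
Note: 0 ∈ A - A always (from a - a). The set is symmetric: if d ∈ A - A then -d ∈ A - A.
Enumerate nonzero differences d = a - a' with a > a' (then include -d):
Positive differences: {1, 2, 3, 13, 14, 15, 16, 17, 18}
Full difference set: {0} ∪ (positive diffs) ∪ (negative diffs).
|A - A| = 1 + 2·9 = 19 (matches direct enumeration: 19).

|A - A| = 19


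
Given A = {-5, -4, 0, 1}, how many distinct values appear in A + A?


A + A = {a + a' : a, a' ∈ A}; |A| = 4.
General bounds: 2|A| - 1 ≤ |A + A| ≤ |A|(|A|+1)/2, i.e. 7 ≤ |A + A| ≤ 10.
Lower bound 2|A|-1 is attained iff A is an arithmetic progression.
Enumerate sums a + a' for a ≤ a' (symmetric, so this suffices):
a = -5: -5+-5=-10, -5+-4=-9, -5+0=-5, -5+1=-4
a = -4: -4+-4=-8, -4+0=-4, -4+1=-3
a = 0: 0+0=0, 0+1=1
a = 1: 1+1=2
Distinct sums: {-10, -9, -8, -5, -4, -3, 0, 1, 2}
|A + A| = 9

|A + A| = 9


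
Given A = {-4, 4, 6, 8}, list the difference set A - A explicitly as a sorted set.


A - A = {a - a' : a, a' ∈ A}.
Compute a - a' for each ordered pair (a, a'):
a = -4: -4--4=0, -4-4=-8, -4-6=-10, -4-8=-12
a = 4: 4--4=8, 4-4=0, 4-6=-2, 4-8=-4
a = 6: 6--4=10, 6-4=2, 6-6=0, 6-8=-2
a = 8: 8--4=12, 8-4=4, 8-6=2, 8-8=0
Collecting distinct values (and noting 0 appears from a-a):
A - A = {-12, -10, -8, -4, -2, 0, 2, 4, 8, 10, 12}
|A - A| = 11

A - A = {-12, -10, -8, -4, -2, 0, 2, 4, 8, 10, 12}


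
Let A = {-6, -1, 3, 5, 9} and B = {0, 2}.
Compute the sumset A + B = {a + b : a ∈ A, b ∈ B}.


A + B = {a + b : a ∈ A, b ∈ B}.
Enumerate all |A|·|B| = 5·2 = 10 pairs (a, b) and collect distinct sums.
a = -6: -6+0=-6, -6+2=-4
a = -1: -1+0=-1, -1+2=1
a = 3: 3+0=3, 3+2=5
a = 5: 5+0=5, 5+2=7
a = 9: 9+0=9, 9+2=11
Collecting distinct sums: A + B = {-6, -4, -1, 1, 3, 5, 7, 9, 11}
|A + B| = 9

A + B = {-6, -4, -1, 1, 3, 5, 7, 9, 11}


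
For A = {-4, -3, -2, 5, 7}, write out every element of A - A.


A - A = {a - a' : a, a' ∈ A}.
Compute a - a' for each ordered pair (a, a'):
a = -4: -4--4=0, -4--3=-1, -4--2=-2, -4-5=-9, -4-7=-11
a = -3: -3--4=1, -3--3=0, -3--2=-1, -3-5=-8, -3-7=-10
a = -2: -2--4=2, -2--3=1, -2--2=0, -2-5=-7, -2-7=-9
a = 5: 5--4=9, 5--3=8, 5--2=7, 5-5=0, 5-7=-2
a = 7: 7--4=11, 7--3=10, 7--2=9, 7-5=2, 7-7=0
Collecting distinct values (and noting 0 appears from a-a):
A - A = {-11, -10, -9, -8, -7, -2, -1, 0, 1, 2, 7, 8, 9, 10, 11}
|A - A| = 15

A - A = {-11, -10, -9, -8, -7, -2, -1, 0, 1, 2, 7, 8, 9, 10, 11}


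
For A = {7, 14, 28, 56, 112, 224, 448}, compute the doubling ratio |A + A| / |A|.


|A| = 7.
Compute A + A by enumerating all 49 pairs.
A + A = {14, 21, 28, 35, 42, 56, 63, 70, 84, 112, 119, 126, 140, 168, 224, 231, 238, 252, 280, 336, 448, 455, 462, 476, 504, 560, 672, 896}, so |A + A| = 28.
K = |A + A| / |A| = 28/7 = 4/1 ≈ 4.0000.
Reference: AP of size 7 gives K = 13/7 ≈ 1.8571; a fully generic set of size 7 gives K ≈ 4.0000.

|A| = 7, |A + A| = 28, K = 28/7 = 4/1.


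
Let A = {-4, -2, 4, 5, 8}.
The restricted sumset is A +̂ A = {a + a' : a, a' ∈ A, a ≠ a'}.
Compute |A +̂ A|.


Restricted sumset: A +̂ A = {a + a' : a ∈ A, a' ∈ A, a ≠ a'}.
Equivalently, take A + A and drop any sum 2a that is achievable ONLY as a + a for a ∈ A (i.e. sums representable only with equal summands).
Enumerate pairs (a, a') with a < a' (symmetric, so each unordered pair gives one sum; this covers all a ≠ a'):
  -4 + -2 = -6
  -4 + 4 = 0
  -4 + 5 = 1
  -4 + 8 = 4
  -2 + 4 = 2
  -2 + 5 = 3
  -2 + 8 = 6
  4 + 5 = 9
  4 + 8 = 12
  5 + 8 = 13
Collected distinct sums: {-6, 0, 1, 2, 3, 4, 6, 9, 12, 13}
|A +̂ A| = 10
(Reference bound: |A +̂ A| ≥ 2|A| - 3 for |A| ≥ 2, with |A| = 5 giving ≥ 7.)

|A +̂ A| = 10


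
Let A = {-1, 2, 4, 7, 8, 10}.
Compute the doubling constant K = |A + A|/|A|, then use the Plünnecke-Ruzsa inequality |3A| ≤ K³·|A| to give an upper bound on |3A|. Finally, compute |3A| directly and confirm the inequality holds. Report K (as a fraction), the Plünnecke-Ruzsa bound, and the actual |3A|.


|A| = 6.
Step 1: Compute A + A by enumerating all 36 pairs.
A + A = {-2, 1, 3, 4, 6, 7, 8, 9, 10, 11, 12, 14, 15, 16, 17, 18, 20}, so |A + A| = 17.
Step 2: Doubling constant K = |A + A|/|A| = 17/6 = 17/6 ≈ 2.8333.
Step 3: Plünnecke-Ruzsa gives |3A| ≤ K³·|A| = (2.8333)³ · 6 ≈ 136.4722.
Step 4: Compute 3A = A + A + A directly by enumerating all triples (a,b,c) ∈ A³; |3A| = 29.
Step 5: Check 29 ≤ 136.4722? Yes ✓.

K = 17/6, Plünnecke-Ruzsa bound K³|A| ≈ 136.4722, |3A| = 29, inequality holds.


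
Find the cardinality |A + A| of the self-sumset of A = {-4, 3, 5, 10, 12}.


A + A = {a + a' : a, a' ∈ A}; |A| = 5.
General bounds: 2|A| - 1 ≤ |A + A| ≤ |A|(|A|+1)/2, i.e. 9 ≤ |A + A| ≤ 15.
Lower bound 2|A|-1 is attained iff A is an arithmetic progression.
Enumerate sums a + a' for a ≤ a' (symmetric, so this suffices):
a = -4: -4+-4=-8, -4+3=-1, -4+5=1, -4+10=6, -4+12=8
a = 3: 3+3=6, 3+5=8, 3+10=13, 3+12=15
a = 5: 5+5=10, 5+10=15, 5+12=17
a = 10: 10+10=20, 10+12=22
a = 12: 12+12=24
Distinct sums: {-8, -1, 1, 6, 8, 10, 13, 15, 17, 20, 22, 24}
|A + A| = 12

|A + A| = 12


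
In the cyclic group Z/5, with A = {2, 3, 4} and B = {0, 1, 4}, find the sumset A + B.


Work in Z/5Z: reduce every sum a + b modulo 5.
Enumerate all 9 pairs:
a = 2: 2+0=2, 2+1=3, 2+4=1
a = 3: 3+0=3, 3+1=4, 3+4=2
a = 4: 4+0=4, 4+1=0, 4+4=3
Distinct residues collected: {0, 1, 2, 3, 4}
|A + B| = 5 (out of 5 total residues).

A + B = {0, 1, 2, 3, 4}


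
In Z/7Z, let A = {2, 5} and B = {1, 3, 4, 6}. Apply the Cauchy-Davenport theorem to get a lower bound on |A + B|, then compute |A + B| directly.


Cauchy-Davenport: |A + B| ≥ min(p, |A| + |B| - 1) for A, B nonempty in Z/pZ.
|A| = 2, |B| = 4, p = 7.
CD lower bound = min(7, 2 + 4 - 1) = min(7, 5) = 5.
Compute A + B mod 7 directly:
a = 2: 2+1=3, 2+3=5, 2+4=6, 2+6=1
a = 5: 5+1=6, 5+3=1, 5+4=2, 5+6=4
A + B = {1, 2, 3, 4, 5, 6}, so |A + B| = 6.
Verify: 6 ≥ 5? Yes ✓.

CD lower bound = 5, actual |A + B| = 6.


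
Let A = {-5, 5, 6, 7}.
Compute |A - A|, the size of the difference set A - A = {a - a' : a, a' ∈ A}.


A - A = {a - a' : a, a' ∈ A}; |A| = 4.
Bounds: 2|A|-1 ≤ |A - A| ≤ |A|² - |A| + 1, i.e. 7 ≤ |A - A| ≤ 13.
Note: 0 ∈ A - A always (from a - a). The set is symmetric: if d ∈ A - A then -d ∈ A - A.
Enumerate nonzero differences d = a - a' with a > a' (then include -d):
Positive differences: {1, 2, 10, 11, 12}
Full difference set: {0} ∪ (positive diffs) ∪ (negative diffs).
|A - A| = 1 + 2·5 = 11 (matches direct enumeration: 11).

|A - A| = 11


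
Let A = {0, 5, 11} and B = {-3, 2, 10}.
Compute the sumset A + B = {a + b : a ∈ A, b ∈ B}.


A + B = {a + b : a ∈ A, b ∈ B}.
Enumerate all |A|·|B| = 3·3 = 9 pairs (a, b) and collect distinct sums.
a = 0: 0+-3=-3, 0+2=2, 0+10=10
a = 5: 5+-3=2, 5+2=7, 5+10=15
a = 11: 11+-3=8, 11+2=13, 11+10=21
Collecting distinct sums: A + B = {-3, 2, 7, 8, 10, 13, 15, 21}
|A + B| = 8

A + B = {-3, 2, 7, 8, 10, 13, 15, 21}


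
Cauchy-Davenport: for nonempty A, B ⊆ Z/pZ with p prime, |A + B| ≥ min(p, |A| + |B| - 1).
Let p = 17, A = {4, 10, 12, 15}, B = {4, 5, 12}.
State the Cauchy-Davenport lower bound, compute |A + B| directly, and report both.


Cauchy-Davenport: |A + B| ≥ min(p, |A| + |B| - 1) for A, B nonempty in Z/pZ.
|A| = 4, |B| = 3, p = 17.
CD lower bound = min(17, 4 + 3 - 1) = min(17, 6) = 6.
Compute A + B mod 17 directly:
a = 4: 4+4=8, 4+5=9, 4+12=16
a = 10: 10+4=14, 10+5=15, 10+12=5
a = 12: 12+4=16, 12+5=0, 12+12=7
a = 15: 15+4=2, 15+5=3, 15+12=10
A + B = {0, 2, 3, 5, 7, 8, 9, 10, 14, 15, 16}, so |A + B| = 11.
Verify: 11 ≥ 6? Yes ✓.

CD lower bound = 6, actual |A + B| = 11.


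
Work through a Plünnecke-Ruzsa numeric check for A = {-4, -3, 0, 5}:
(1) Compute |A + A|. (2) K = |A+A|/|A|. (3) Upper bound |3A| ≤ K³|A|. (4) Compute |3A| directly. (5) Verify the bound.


|A| = 4.
Step 1: Compute A + A by enumerating all 16 pairs.
A + A = {-8, -7, -6, -4, -3, 0, 1, 2, 5, 10}, so |A + A| = 10.
Step 2: Doubling constant K = |A + A|/|A| = 10/4 = 10/4 ≈ 2.5000.
Step 3: Plünnecke-Ruzsa gives |3A| ≤ K³·|A| = (2.5000)³ · 4 ≈ 62.5000.
Step 4: Compute 3A = A + A + A directly by enumerating all triples (a,b,c) ∈ A³; |3A| = 19.
Step 5: Check 19 ≤ 62.5000? Yes ✓.

K = 10/4, Plünnecke-Ruzsa bound K³|A| ≈ 62.5000, |3A| = 19, inequality holds.


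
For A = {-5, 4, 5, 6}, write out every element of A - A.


A - A = {a - a' : a, a' ∈ A}.
Compute a - a' for each ordered pair (a, a'):
a = -5: -5--5=0, -5-4=-9, -5-5=-10, -5-6=-11
a = 4: 4--5=9, 4-4=0, 4-5=-1, 4-6=-2
a = 5: 5--5=10, 5-4=1, 5-5=0, 5-6=-1
a = 6: 6--5=11, 6-4=2, 6-5=1, 6-6=0
Collecting distinct values (and noting 0 appears from a-a):
A - A = {-11, -10, -9, -2, -1, 0, 1, 2, 9, 10, 11}
|A - A| = 11

A - A = {-11, -10, -9, -2, -1, 0, 1, 2, 9, 10, 11}


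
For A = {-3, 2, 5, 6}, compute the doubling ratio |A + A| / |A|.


|A| = 4.
Compute A + A by enumerating all 16 pairs.
A + A = {-6, -1, 2, 3, 4, 7, 8, 10, 11, 12}, so |A + A| = 10.
K = |A + A| / |A| = 10/4 = 5/2 ≈ 2.5000.
Reference: AP of size 4 gives K = 7/4 ≈ 1.7500; a fully generic set of size 4 gives K ≈ 2.5000.

|A| = 4, |A + A| = 10, K = 10/4 = 5/2.


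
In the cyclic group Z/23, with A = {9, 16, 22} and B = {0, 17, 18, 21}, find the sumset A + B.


Work in Z/23Z: reduce every sum a + b modulo 23.
Enumerate all 12 pairs:
a = 9: 9+0=9, 9+17=3, 9+18=4, 9+21=7
a = 16: 16+0=16, 16+17=10, 16+18=11, 16+21=14
a = 22: 22+0=22, 22+17=16, 22+18=17, 22+21=20
Distinct residues collected: {3, 4, 7, 9, 10, 11, 14, 16, 17, 20, 22}
|A + B| = 11 (out of 23 total residues).

A + B = {3, 4, 7, 9, 10, 11, 14, 16, 17, 20, 22}


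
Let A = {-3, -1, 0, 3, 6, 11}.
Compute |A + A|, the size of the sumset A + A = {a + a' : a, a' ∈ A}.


A + A = {a + a' : a, a' ∈ A}; |A| = 6.
General bounds: 2|A| - 1 ≤ |A + A| ≤ |A|(|A|+1)/2, i.e. 11 ≤ |A + A| ≤ 21.
Lower bound 2|A|-1 is attained iff A is an arithmetic progression.
Enumerate sums a + a' for a ≤ a' (symmetric, so this suffices):
a = -3: -3+-3=-6, -3+-1=-4, -3+0=-3, -3+3=0, -3+6=3, -3+11=8
a = -1: -1+-1=-2, -1+0=-1, -1+3=2, -1+6=5, -1+11=10
a = 0: 0+0=0, 0+3=3, 0+6=6, 0+11=11
a = 3: 3+3=6, 3+6=9, 3+11=14
a = 6: 6+6=12, 6+11=17
a = 11: 11+11=22
Distinct sums: {-6, -4, -3, -2, -1, 0, 2, 3, 5, 6, 8, 9, 10, 11, 12, 14, 17, 22}
|A + A| = 18

|A + A| = 18


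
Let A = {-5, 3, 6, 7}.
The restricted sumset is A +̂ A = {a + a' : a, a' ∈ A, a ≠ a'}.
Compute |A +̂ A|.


Restricted sumset: A +̂ A = {a + a' : a ∈ A, a' ∈ A, a ≠ a'}.
Equivalently, take A + A and drop any sum 2a that is achievable ONLY as a + a for a ∈ A (i.e. sums representable only with equal summands).
Enumerate pairs (a, a') with a < a' (symmetric, so each unordered pair gives one sum; this covers all a ≠ a'):
  -5 + 3 = -2
  -5 + 6 = 1
  -5 + 7 = 2
  3 + 6 = 9
  3 + 7 = 10
  6 + 7 = 13
Collected distinct sums: {-2, 1, 2, 9, 10, 13}
|A +̂ A| = 6
(Reference bound: |A +̂ A| ≥ 2|A| - 3 for |A| ≥ 2, with |A| = 4 giving ≥ 5.)

|A +̂ A| = 6


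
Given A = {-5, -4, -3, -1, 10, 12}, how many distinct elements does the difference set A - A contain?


A - A = {a - a' : a, a' ∈ A}; |A| = 6.
Bounds: 2|A|-1 ≤ |A - A| ≤ |A|² - |A| + 1, i.e. 11 ≤ |A - A| ≤ 31.
Note: 0 ∈ A - A always (from a - a). The set is symmetric: if d ∈ A - A then -d ∈ A - A.
Enumerate nonzero differences d = a - a' with a > a' (then include -d):
Positive differences: {1, 2, 3, 4, 11, 13, 14, 15, 16, 17}
Full difference set: {0} ∪ (positive diffs) ∪ (negative diffs).
|A - A| = 1 + 2·10 = 21 (matches direct enumeration: 21).

|A - A| = 21


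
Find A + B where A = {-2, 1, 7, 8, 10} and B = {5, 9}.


A + B = {a + b : a ∈ A, b ∈ B}.
Enumerate all |A|·|B| = 5·2 = 10 pairs (a, b) and collect distinct sums.
a = -2: -2+5=3, -2+9=7
a = 1: 1+5=6, 1+9=10
a = 7: 7+5=12, 7+9=16
a = 8: 8+5=13, 8+9=17
a = 10: 10+5=15, 10+9=19
Collecting distinct sums: A + B = {3, 6, 7, 10, 12, 13, 15, 16, 17, 19}
|A + B| = 10

A + B = {3, 6, 7, 10, 12, 13, 15, 16, 17, 19}


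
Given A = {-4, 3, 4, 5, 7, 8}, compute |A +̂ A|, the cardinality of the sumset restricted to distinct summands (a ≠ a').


Restricted sumset: A +̂ A = {a + a' : a ∈ A, a' ∈ A, a ≠ a'}.
Equivalently, take A + A and drop any sum 2a that is achievable ONLY as a + a for a ∈ A (i.e. sums representable only with equal summands).
Enumerate pairs (a, a') with a < a' (symmetric, so each unordered pair gives one sum; this covers all a ≠ a'):
  -4 + 3 = -1
  -4 + 4 = 0
  -4 + 5 = 1
  -4 + 7 = 3
  -4 + 8 = 4
  3 + 4 = 7
  3 + 5 = 8
  3 + 7 = 10
  3 + 8 = 11
  4 + 5 = 9
  4 + 7 = 11
  4 + 8 = 12
  5 + 7 = 12
  5 + 8 = 13
  7 + 8 = 15
Collected distinct sums: {-1, 0, 1, 3, 4, 7, 8, 9, 10, 11, 12, 13, 15}
|A +̂ A| = 13
(Reference bound: |A +̂ A| ≥ 2|A| - 3 for |A| ≥ 2, with |A| = 6 giving ≥ 9.)

|A +̂ A| = 13


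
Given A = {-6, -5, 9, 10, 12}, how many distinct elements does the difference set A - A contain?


A - A = {a - a' : a, a' ∈ A}; |A| = 5.
Bounds: 2|A|-1 ≤ |A - A| ≤ |A|² - |A| + 1, i.e. 9 ≤ |A - A| ≤ 21.
Note: 0 ∈ A - A always (from a - a). The set is symmetric: if d ∈ A - A then -d ∈ A - A.
Enumerate nonzero differences d = a - a' with a > a' (then include -d):
Positive differences: {1, 2, 3, 14, 15, 16, 17, 18}
Full difference set: {0} ∪ (positive diffs) ∪ (negative diffs).
|A - A| = 1 + 2·8 = 17 (matches direct enumeration: 17).

|A - A| = 17


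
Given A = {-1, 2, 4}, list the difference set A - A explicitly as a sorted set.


A - A = {a - a' : a, a' ∈ A}.
Compute a - a' for each ordered pair (a, a'):
a = -1: -1--1=0, -1-2=-3, -1-4=-5
a = 2: 2--1=3, 2-2=0, 2-4=-2
a = 4: 4--1=5, 4-2=2, 4-4=0
Collecting distinct values (and noting 0 appears from a-a):
A - A = {-5, -3, -2, 0, 2, 3, 5}
|A - A| = 7

A - A = {-5, -3, -2, 0, 2, 3, 5}


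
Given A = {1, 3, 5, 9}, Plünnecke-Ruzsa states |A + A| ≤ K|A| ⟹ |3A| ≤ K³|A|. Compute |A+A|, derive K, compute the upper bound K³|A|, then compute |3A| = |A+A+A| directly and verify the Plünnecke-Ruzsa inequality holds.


|A| = 4.
Step 1: Compute A + A by enumerating all 16 pairs.
A + A = {2, 4, 6, 8, 10, 12, 14, 18}, so |A + A| = 8.
Step 2: Doubling constant K = |A + A|/|A| = 8/4 = 8/4 ≈ 2.0000.
Step 3: Plünnecke-Ruzsa gives |3A| ≤ K³·|A| = (2.0000)³ · 4 ≈ 32.0000.
Step 4: Compute 3A = A + A + A directly by enumerating all triples (a,b,c) ∈ A³; |3A| = 12.
Step 5: Check 12 ≤ 32.0000? Yes ✓.

K = 8/4, Plünnecke-Ruzsa bound K³|A| ≈ 32.0000, |3A| = 12, inequality holds.


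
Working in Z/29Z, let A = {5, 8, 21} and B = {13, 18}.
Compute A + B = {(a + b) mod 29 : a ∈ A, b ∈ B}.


Work in Z/29Z: reduce every sum a + b modulo 29.
Enumerate all 6 pairs:
a = 5: 5+13=18, 5+18=23
a = 8: 8+13=21, 8+18=26
a = 21: 21+13=5, 21+18=10
Distinct residues collected: {5, 10, 18, 21, 23, 26}
|A + B| = 6 (out of 29 total residues).

A + B = {5, 10, 18, 21, 23, 26}


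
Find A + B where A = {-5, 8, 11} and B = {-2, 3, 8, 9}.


A + B = {a + b : a ∈ A, b ∈ B}.
Enumerate all |A|·|B| = 3·4 = 12 pairs (a, b) and collect distinct sums.
a = -5: -5+-2=-7, -5+3=-2, -5+8=3, -5+9=4
a = 8: 8+-2=6, 8+3=11, 8+8=16, 8+9=17
a = 11: 11+-2=9, 11+3=14, 11+8=19, 11+9=20
Collecting distinct sums: A + B = {-7, -2, 3, 4, 6, 9, 11, 14, 16, 17, 19, 20}
|A + B| = 12

A + B = {-7, -2, 3, 4, 6, 9, 11, 14, 16, 17, 19, 20}


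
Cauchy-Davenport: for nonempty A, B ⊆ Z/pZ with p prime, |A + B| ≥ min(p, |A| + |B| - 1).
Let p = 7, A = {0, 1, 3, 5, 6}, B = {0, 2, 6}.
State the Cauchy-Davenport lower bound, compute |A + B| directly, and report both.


Cauchy-Davenport: |A + B| ≥ min(p, |A| + |B| - 1) for A, B nonempty in Z/pZ.
|A| = 5, |B| = 3, p = 7.
CD lower bound = min(7, 5 + 3 - 1) = min(7, 7) = 7.
Compute A + B mod 7 directly:
a = 0: 0+0=0, 0+2=2, 0+6=6
a = 1: 1+0=1, 1+2=3, 1+6=0
a = 3: 3+0=3, 3+2=5, 3+6=2
a = 5: 5+0=5, 5+2=0, 5+6=4
a = 6: 6+0=6, 6+2=1, 6+6=5
A + B = {0, 1, 2, 3, 4, 5, 6}, so |A + B| = 7.
Verify: 7 ≥ 7? Yes ✓.

CD lower bound = 7, actual |A + B| = 7.


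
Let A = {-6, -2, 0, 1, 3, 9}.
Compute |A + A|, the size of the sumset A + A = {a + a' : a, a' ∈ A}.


A + A = {a + a' : a, a' ∈ A}; |A| = 6.
General bounds: 2|A| - 1 ≤ |A + A| ≤ |A|(|A|+1)/2, i.e. 11 ≤ |A + A| ≤ 21.
Lower bound 2|A|-1 is attained iff A is an arithmetic progression.
Enumerate sums a + a' for a ≤ a' (symmetric, so this suffices):
a = -6: -6+-6=-12, -6+-2=-8, -6+0=-6, -6+1=-5, -6+3=-3, -6+9=3
a = -2: -2+-2=-4, -2+0=-2, -2+1=-1, -2+3=1, -2+9=7
a = 0: 0+0=0, 0+1=1, 0+3=3, 0+9=9
a = 1: 1+1=2, 1+3=4, 1+9=10
a = 3: 3+3=6, 3+9=12
a = 9: 9+9=18
Distinct sums: {-12, -8, -6, -5, -4, -3, -2, -1, 0, 1, 2, 3, 4, 6, 7, 9, 10, 12, 18}
|A + A| = 19

|A + A| = 19


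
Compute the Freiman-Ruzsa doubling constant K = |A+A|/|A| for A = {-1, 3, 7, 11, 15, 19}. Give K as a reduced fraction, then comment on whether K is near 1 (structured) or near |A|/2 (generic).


|A| = 6.
Compute A + A by enumerating all 36 pairs.
A + A = {-2, 2, 6, 10, 14, 18, 22, 26, 30, 34, 38}, so |A + A| = 11.
K = |A + A| / |A| = 11/6 (already in lowest terms) ≈ 1.8333.
Reference: AP of size 6 gives K = 11/6 ≈ 1.8333; a fully generic set of size 6 gives K ≈ 3.5000.

|A| = 6, |A + A| = 11, K = 11/6.


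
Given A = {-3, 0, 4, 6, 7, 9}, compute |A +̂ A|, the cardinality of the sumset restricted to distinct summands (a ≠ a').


Restricted sumset: A +̂ A = {a + a' : a ∈ A, a' ∈ A, a ≠ a'}.
Equivalently, take A + A and drop any sum 2a that is achievable ONLY as a + a for a ∈ A (i.e. sums representable only with equal summands).
Enumerate pairs (a, a') with a < a' (symmetric, so each unordered pair gives one sum; this covers all a ≠ a'):
  -3 + 0 = -3
  -3 + 4 = 1
  -3 + 6 = 3
  -3 + 7 = 4
  -3 + 9 = 6
  0 + 4 = 4
  0 + 6 = 6
  0 + 7 = 7
  0 + 9 = 9
  4 + 6 = 10
  4 + 7 = 11
  4 + 9 = 13
  6 + 7 = 13
  6 + 9 = 15
  7 + 9 = 16
Collected distinct sums: {-3, 1, 3, 4, 6, 7, 9, 10, 11, 13, 15, 16}
|A +̂ A| = 12
(Reference bound: |A +̂ A| ≥ 2|A| - 3 for |A| ≥ 2, with |A| = 6 giving ≥ 9.)

|A +̂ A| = 12


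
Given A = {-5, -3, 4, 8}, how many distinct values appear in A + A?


A + A = {a + a' : a, a' ∈ A}; |A| = 4.
General bounds: 2|A| - 1 ≤ |A + A| ≤ |A|(|A|+1)/2, i.e. 7 ≤ |A + A| ≤ 10.
Lower bound 2|A|-1 is attained iff A is an arithmetic progression.
Enumerate sums a + a' for a ≤ a' (symmetric, so this suffices):
a = -5: -5+-5=-10, -5+-3=-8, -5+4=-1, -5+8=3
a = -3: -3+-3=-6, -3+4=1, -3+8=5
a = 4: 4+4=8, 4+8=12
a = 8: 8+8=16
Distinct sums: {-10, -8, -6, -1, 1, 3, 5, 8, 12, 16}
|A + A| = 10

|A + A| = 10


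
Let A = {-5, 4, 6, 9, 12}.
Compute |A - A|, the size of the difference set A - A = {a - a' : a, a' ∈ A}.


A - A = {a - a' : a, a' ∈ A}; |A| = 5.
Bounds: 2|A|-1 ≤ |A - A| ≤ |A|² - |A| + 1, i.e. 9 ≤ |A - A| ≤ 21.
Note: 0 ∈ A - A always (from a - a). The set is symmetric: if d ∈ A - A then -d ∈ A - A.
Enumerate nonzero differences d = a - a' with a > a' (then include -d):
Positive differences: {2, 3, 5, 6, 8, 9, 11, 14, 17}
Full difference set: {0} ∪ (positive diffs) ∪ (negative diffs).
|A - A| = 1 + 2·9 = 19 (matches direct enumeration: 19).

|A - A| = 19
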